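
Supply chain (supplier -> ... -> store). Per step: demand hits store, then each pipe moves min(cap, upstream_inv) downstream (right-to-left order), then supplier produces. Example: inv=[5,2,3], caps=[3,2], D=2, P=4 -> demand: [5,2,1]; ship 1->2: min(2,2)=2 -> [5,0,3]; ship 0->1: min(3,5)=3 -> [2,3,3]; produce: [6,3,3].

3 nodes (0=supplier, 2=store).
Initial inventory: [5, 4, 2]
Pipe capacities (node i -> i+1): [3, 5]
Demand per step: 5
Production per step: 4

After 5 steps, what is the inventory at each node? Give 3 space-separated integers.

Step 1: demand=5,sold=2 ship[1->2]=4 ship[0->1]=3 prod=4 -> inv=[6 3 4]
Step 2: demand=5,sold=4 ship[1->2]=3 ship[0->1]=3 prod=4 -> inv=[7 3 3]
Step 3: demand=5,sold=3 ship[1->2]=3 ship[0->1]=3 prod=4 -> inv=[8 3 3]
Step 4: demand=5,sold=3 ship[1->2]=3 ship[0->1]=3 prod=4 -> inv=[9 3 3]
Step 5: demand=5,sold=3 ship[1->2]=3 ship[0->1]=3 prod=4 -> inv=[10 3 3]

10 3 3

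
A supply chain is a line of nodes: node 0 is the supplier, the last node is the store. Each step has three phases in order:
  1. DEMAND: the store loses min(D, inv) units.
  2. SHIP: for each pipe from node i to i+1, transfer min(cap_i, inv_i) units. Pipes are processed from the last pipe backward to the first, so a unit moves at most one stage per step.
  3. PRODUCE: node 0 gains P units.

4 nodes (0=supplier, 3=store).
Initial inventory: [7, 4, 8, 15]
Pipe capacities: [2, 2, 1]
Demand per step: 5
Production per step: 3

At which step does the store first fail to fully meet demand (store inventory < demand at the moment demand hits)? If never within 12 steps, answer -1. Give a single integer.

Step 1: demand=5,sold=5 ship[2->3]=1 ship[1->2]=2 ship[0->1]=2 prod=3 -> [8 4 9 11]
Step 2: demand=5,sold=5 ship[2->3]=1 ship[1->2]=2 ship[0->1]=2 prod=3 -> [9 4 10 7]
Step 3: demand=5,sold=5 ship[2->3]=1 ship[1->2]=2 ship[0->1]=2 prod=3 -> [10 4 11 3]
Step 4: demand=5,sold=3 ship[2->3]=1 ship[1->2]=2 ship[0->1]=2 prod=3 -> [11 4 12 1]
Step 5: demand=5,sold=1 ship[2->3]=1 ship[1->2]=2 ship[0->1]=2 prod=3 -> [12 4 13 1]
Step 6: demand=5,sold=1 ship[2->3]=1 ship[1->2]=2 ship[0->1]=2 prod=3 -> [13 4 14 1]
Step 7: demand=5,sold=1 ship[2->3]=1 ship[1->2]=2 ship[0->1]=2 prod=3 -> [14 4 15 1]
Step 8: demand=5,sold=1 ship[2->3]=1 ship[1->2]=2 ship[0->1]=2 prod=3 -> [15 4 16 1]
Step 9: demand=5,sold=1 ship[2->3]=1 ship[1->2]=2 ship[0->1]=2 prod=3 -> [16 4 17 1]
Step 10: demand=5,sold=1 ship[2->3]=1 ship[1->2]=2 ship[0->1]=2 prod=3 -> [17 4 18 1]
Step 11: demand=5,sold=1 ship[2->3]=1 ship[1->2]=2 ship[0->1]=2 prod=3 -> [18 4 19 1]
Step 12: demand=5,sold=1 ship[2->3]=1 ship[1->2]=2 ship[0->1]=2 prod=3 -> [19 4 20 1]
First stockout at step 4

4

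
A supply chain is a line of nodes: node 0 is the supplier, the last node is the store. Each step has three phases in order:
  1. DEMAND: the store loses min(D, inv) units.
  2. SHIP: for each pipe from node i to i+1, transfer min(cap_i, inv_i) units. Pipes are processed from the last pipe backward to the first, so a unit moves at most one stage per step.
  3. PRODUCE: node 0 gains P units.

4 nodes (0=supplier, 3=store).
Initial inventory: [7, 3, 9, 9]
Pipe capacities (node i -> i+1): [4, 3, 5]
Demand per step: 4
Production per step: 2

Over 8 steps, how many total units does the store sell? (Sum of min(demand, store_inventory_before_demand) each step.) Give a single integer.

Step 1: sold=4 (running total=4) -> [5 4 7 10]
Step 2: sold=4 (running total=8) -> [3 5 5 11]
Step 3: sold=4 (running total=12) -> [2 5 3 12]
Step 4: sold=4 (running total=16) -> [2 4 3 11]
Step 5: sold=4 (running total=20) -> [2 3 3 10]
Step 6: sold=4 (running total=24) -> [2 2 3 9]
Step 7: sold=4 (running total=28) -> [2 2 2 8]
Step 8: sold=4 (running total=32) -> [2 2 2 6]

Answer: 32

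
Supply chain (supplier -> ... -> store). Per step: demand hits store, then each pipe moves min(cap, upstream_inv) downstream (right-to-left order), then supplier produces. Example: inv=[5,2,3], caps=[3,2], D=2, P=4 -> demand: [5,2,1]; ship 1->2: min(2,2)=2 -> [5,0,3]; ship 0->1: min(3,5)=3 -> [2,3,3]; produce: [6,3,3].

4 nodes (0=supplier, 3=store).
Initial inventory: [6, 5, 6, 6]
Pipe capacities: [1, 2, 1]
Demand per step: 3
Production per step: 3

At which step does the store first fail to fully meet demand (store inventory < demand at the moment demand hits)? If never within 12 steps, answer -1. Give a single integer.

Step 1: demand=3,sold=3 ship[2->3]=1 ship[1->2]=2 ship[0->1]=1 prod=3 -> [8 4 7 4]
Step 2: demand=3,sold=3 ship[2->3]=1 ship[1->2]=2 ship[0->1]=1 prod=3 -> [10 3 8 2]
Step 3: demand=3,sold=2 ship[2->3]=1 ship[1->2]=2 ship[0->1]=1 prod=3 -> [12 2 9 1]
Step 4: demand=3,sold=1 ship[2->3]=1 ship[1->2]=2 ship[0->1]=1 prod=3 -> [14 1 10 1]
Step 5: demand=3,sold=1 ship[2->3]=1 ship[1->2]=1 ship[0->1]=1 prod=3 -> [16 1 10 1]
Step 6: demand=3,sold=1 ship[2->3]=1 ship[1->2]=1 ship[0->1]=1 prod=3 -> [18 1 10 1]
Step 7: demand=3,sold=1 ship[2->3]=1 ship[1->2]=1 ship[0->1]=1 prod=3 -> [20 1 10 1]
Step 8: demand=3,sold=1 ship[2->3]=1 ship[1->2]=1 ship[0->1]=1 prod=3 -> [22 1 10 1]
Step 9: demand=3,sold=1 ship[2->3]=1 ship[1->2]=1 ship[0->1]=1 prod=3 -> [24 1 10 1]
Step 10: demand=3,sold=1 ship[2->3]=1 ship[1->2]=1 ship[0->1]=1 prod=3 -> [26 1 10 1]
Step 11: demand=3,sold=1 ship[2->3]=1 ship[1->2]=1 ship[0->1]=1 prod=3 -> [28 1 10 1]
Step 12: demand=3,sold=1 ship[2->3]=1 ship[1->2]=1 ship[0->1]=1 prod=3 -> [30 1 10 1]
First stockout at step 3

3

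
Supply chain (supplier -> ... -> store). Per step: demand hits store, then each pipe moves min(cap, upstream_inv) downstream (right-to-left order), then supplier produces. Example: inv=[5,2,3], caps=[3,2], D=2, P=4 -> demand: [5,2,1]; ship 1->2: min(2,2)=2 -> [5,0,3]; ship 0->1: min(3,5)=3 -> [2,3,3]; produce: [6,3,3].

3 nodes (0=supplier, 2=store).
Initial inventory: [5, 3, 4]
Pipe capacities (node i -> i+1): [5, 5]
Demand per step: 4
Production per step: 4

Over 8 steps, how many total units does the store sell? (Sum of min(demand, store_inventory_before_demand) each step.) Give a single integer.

Step 1: sold=4 (running total=4) -> [4 5 3]
Step 2: sold=3 (running total=7) -> [4 4 5]
Step 3: sold=4 (running total=11) -> [4 4 5]
Step 4: sold=4 (running total=15) -> [4 4 5]
Step 5: sold=4 (running total=19) -> [4 4 5]
Step 6: sold=4 (running total=23) -> [4 4 5]
Step 7: sold=4 (running total=27) -> [4 4 5]
Step 8: sold=4 (running total=31) -> [4 4 5]

Answer: 31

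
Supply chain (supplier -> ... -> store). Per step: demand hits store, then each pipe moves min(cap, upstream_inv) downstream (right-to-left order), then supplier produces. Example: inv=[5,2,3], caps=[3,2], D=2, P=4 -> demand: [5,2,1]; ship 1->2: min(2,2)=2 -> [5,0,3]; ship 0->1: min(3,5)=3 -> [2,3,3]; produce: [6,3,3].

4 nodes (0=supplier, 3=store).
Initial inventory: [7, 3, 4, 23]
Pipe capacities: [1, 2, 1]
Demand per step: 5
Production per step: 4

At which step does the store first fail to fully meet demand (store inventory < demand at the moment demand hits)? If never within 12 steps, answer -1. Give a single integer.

Step 1: demand=5,sold=5 ship[2->3]=1 ship[1->2]=2 ship[0->1]=1 prod=4 -> [10 2 5 19]
Step 2: demand=5,sold=5 ship[2->3]=1 ship[1->2]=2 ship[0->1]=1 prod=4 -> [13 1 6 15]
Step 3: demand=5,sold=5 ship[2->3]=1 ship[1->2]=1 ship[0->1]=1 prod=4 -> [16 1 6 11]
Step 4: demand=5,sold=5 ship[2->3]=1 ship[1->2]=1 ship[0->1]=1 prod=4 -> [19 1 6 7]
Step 5: demand=5,sold=5 ship[2->3]=1 ship[1->2]=1 ship[0->1]=1 prod=4 -> [22 1 6 3]
Step 6: demand=5,sold=3 ship[2->3]=1 ship[1->2]=1 ship[0->1]=1 prod=4 -> [25 1 6 1]
Step 7: demand=5,sold=1 ship[2->3]=1 ship[1->2]=1 ship[0->1]=1 prod=4 -> [28 1 6 1]
Step 8: demand=5,sold=1 ship[2->3]=1 ship[1->2]=1 ship[0->1]=1 prod=4 -> [31 1 6 1]
Step 9: demand=5,sold=1 ship[2->3]=1 ship[1->2]=1 ship[0->1]=1 prod=4 -> [34 1 6 1]
Step 10: demand=5,sold=1 ship[2->3]=1 ship[1->2]=1 ship[0->1]=1 prod=4 -> [37 1 6 1]
Step 11: demand=5,sold=1 ship[2->3]=1 ship[1->2]=1 ship[0->1]=1 prod=4 -> [40 1 6 1]
Step 12: demand=5,sold=1 ship[2->3]=1 ship[1->2]=1 ship[0->1]=1 prod=4 -> [43 1 6 1]
First stockout at step 6

6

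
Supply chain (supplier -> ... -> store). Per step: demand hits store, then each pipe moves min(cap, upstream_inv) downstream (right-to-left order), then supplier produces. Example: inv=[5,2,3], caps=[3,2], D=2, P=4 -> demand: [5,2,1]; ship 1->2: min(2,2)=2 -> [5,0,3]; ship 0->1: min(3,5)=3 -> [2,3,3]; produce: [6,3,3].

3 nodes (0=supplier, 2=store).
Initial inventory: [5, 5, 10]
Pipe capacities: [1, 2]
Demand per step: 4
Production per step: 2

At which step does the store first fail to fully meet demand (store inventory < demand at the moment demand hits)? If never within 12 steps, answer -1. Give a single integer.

Step 1: demand=4,sold=4 ship[1->2]=2 ship[0->1]=1 prod=2 -> [6 4 8]
Step 2: demand=4,sold=4 ship[1->2]=2 ship[0->1]=1 prod=2 -> [7 3 6]
Step 3: demand=4,sold=4 ship[1->2]=2 ship[0->1]=1 prod=2 -> [8 2 4]
Step 4: demand=4,sold=4 ship[1->2]=2 ship[0->1]=1 prod=2 -> [9 1 2]
Step 5: demand=4,sold=2 ship[1->2]=1 ship[0->1]=1 prod=2 -> [10 1 1]
Step 6: demand=4,sold=1 ship[1->2]=1 ship[0->1]=1 prod=2 -> [11 1 1]
Step 7: demand=4,sold=1 ship[1->2]=1 ship[0->1]=1 prod=2 -> [12 1 1]
Step 8: demand=4,sold=1 ship[1->2]=1 ship[0->1]=1 prod=2 -> [13 1 1]
Step 9: demand=4,sold=1 ship[1->2]=1 ship[0->1]=1 prod=2 -> [14 1 1]
Step 10: demand=4,sold=1 ship[1->2]=1 ship[0->1]=1 prod=2 -> [15 1 1]
Step 11: demand=4,sold=1 ship[1->2]=1 ship[0->1]=1 prod=2 -> [16 1 1]
Step 12: demand=4,sold=1 ship[1->2]=1 ship[0->1]=1 prod=2 -> [17 1 1]
First stockout at step 5

5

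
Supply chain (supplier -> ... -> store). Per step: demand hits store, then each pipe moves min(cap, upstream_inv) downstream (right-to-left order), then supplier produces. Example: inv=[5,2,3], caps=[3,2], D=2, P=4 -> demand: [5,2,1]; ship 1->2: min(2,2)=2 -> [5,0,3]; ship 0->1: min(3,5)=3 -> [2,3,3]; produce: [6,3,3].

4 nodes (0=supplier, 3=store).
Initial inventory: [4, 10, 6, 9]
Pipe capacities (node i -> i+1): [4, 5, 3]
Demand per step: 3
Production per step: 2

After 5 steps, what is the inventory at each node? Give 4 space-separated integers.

Step 1: demand=3,sold=3 ship[2->3]=3 ship[1->2]=5 ship[0->1]=4 prod=2 -> inv=[2 9 8 9]
Step 2: demand=3,sold=3 ship[2->3]=3 ship[1->2]=5 ship[0->1]=2 prod=2 -> inv=[2 6 10 9]
Step 3: demand=3,sold=3 ship[2->3]=3 ship[1->2]=5 ship[0->1]=2 prod=2 -> inv=[2 3 12 9]
Step 4: demand=3,sold=3 ship[2->3]=3 ship[1->2]=3 ship[0->1]=2 prod=2 -> inv=[2 2 12 9]
Step 5: demand=3,sold=3 ship[2->3]=3 ship[1->2]=2 ship[0->1]=2 prod=2 -> inv=[2 2 11 9]

2 2 11 9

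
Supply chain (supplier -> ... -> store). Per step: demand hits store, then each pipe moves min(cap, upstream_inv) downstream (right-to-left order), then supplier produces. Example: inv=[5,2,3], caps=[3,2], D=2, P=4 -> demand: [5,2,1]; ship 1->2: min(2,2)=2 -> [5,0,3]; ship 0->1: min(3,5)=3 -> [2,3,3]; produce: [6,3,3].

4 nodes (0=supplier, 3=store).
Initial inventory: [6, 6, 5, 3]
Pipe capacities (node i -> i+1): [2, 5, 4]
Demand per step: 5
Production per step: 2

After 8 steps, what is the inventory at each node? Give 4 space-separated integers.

Step 1: demand=5,sold=3 ship[2->3]=4 ship[1->2]=5 ship[0->1]=2 prod=2 -> inv=[6 3 6 4]
Step 2: demand=5,sold=4 ship[2->3]=4 ship[1->2]=3 ship[0->1]=2 prod=2 -> inv=[6 2 5 4]
Step 3: demand=5,sold=4 ship[2->3]=4 ship[1->2]=2 ship[0->1]=2 prod=2 -> inv=[6 2 3 4]
Step 4: demand=5,sold=4 ship[2->3]=3 ship[1->2]=2 ship[0->1]=2 prod=2 -> inv=[6 2 2 3]
Step 5: demand=5,sold=3 ship[2->3]=2 ship[1->2]=2 ship[0->1]=2 prod=2 -> inv=[6 2 2 2]
Step 6: demand=5,sold=2 ship[2->3]=2 ship[1->2]=2 ship[0->1]=2 prod=2 -> inv=[6 2 2 2]
Step 7: demand=5,sold=2 ship[2->3]=2 ship[1->2]=2 ship[0->1]=2 prod=2 -> inv=[6 2 2 2]
Step 8: demand=5,sold=2 ship[2->3]=2 ship[1->2]=2 ship[0->1]=2 prod=2 -> inv=[6 2 2 2]

6 2 2 2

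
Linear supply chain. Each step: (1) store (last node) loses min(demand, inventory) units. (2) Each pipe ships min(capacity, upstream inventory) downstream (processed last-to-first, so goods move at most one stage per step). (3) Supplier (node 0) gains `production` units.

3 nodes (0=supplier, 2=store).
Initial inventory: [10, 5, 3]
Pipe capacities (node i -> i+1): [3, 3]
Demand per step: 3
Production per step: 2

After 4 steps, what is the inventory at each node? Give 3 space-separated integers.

Step 1: demand=3,sold=3 ship[1->2]=3 ship[0->1]=3 prod=2 -> inv=[9 5 3]
Step 2: demand=3,sold=3 ship[1->2]=3 ship[0->1]=3 prod=2 -> inv=[8 5 3]
Step 3: demand=3,sold=3 ship[1->2]=3 ship[0->1]=3 prod=2 -> inv=[7 5 3]
Step 4: demand=3,sold=3 ship[1->2]=3 ship[0->1]=3 prod=2 -> inv=[6 5 3]

6 5 3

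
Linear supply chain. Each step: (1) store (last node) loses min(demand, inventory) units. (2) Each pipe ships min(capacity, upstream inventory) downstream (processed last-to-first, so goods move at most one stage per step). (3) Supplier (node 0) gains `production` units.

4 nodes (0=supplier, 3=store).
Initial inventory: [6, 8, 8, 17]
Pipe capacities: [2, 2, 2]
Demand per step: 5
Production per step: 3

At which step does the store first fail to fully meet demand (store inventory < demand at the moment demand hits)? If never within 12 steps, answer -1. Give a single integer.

Step 1: demand=5,sold=5 ship[2->3]=2 ship[1->2]=2 ship[0->1]=2 prod=3 -> [7 8 8 14]
Step 2: demand=5,sold=5 ship[2->3]=2 ship[1->2]=2 ship[0->1]=2 prod=3 -> [8 8 8 11]
Step 3: demand=5,sold=5 ship[2->3]=2 ship[1->2]=2 ship[0->1]=2 prod=3 -> [9 8 8 8]
Step 4: demand=5,sold=5 ship[2->3]=2 ship[1->2]=2 ship[0->1]=2 prod=3 -> [10 8 8 5]
Step 5: demand=5,sold=5 ship[2->3]=2 ship[1->2]=2 ship[0->1]=2 prod=3 -> [11 8 8 2]
Step 6: demand=5,sold=2 ship[2->3]=2 ship[1->2]=2 ship[0->1]=2 prod=3 -> [12 8 8 2]
Step 7: demand=5,sold=2 ship[2->3]=2 ship[1->2]=2 ship[0->1]=2 prod=3 -> [13 8 8 2]
Step 8: demand=5,sold=2 ship[2->3]=2 ship[1->2]=2 ship[0->1]=2 prod=3 -> [14 8 8 2]
Step 9: demand=5,sold=2 ship[2->3]=2 ship[1->2]=2 ship[0->1]=2 prod=3 -> [15 8 8 2]
Step 10: demand=5,sold=2 ship[2->3]=2 ship[1->2]=2 ship[0->1]=2 prod=3 -> [16 8 8 2]
Step 11: demand=5,sold=2 ship[2->3]=2 ship[1->2]=2 ship[0->1]=2 prod=3 -> [17 8 8 2]
Step 12: demand=5,sold=2 ship[2->3]=2 ship[1->2]=2 ship[0->1]=2 prod=3 -> [18 8 8 2]
First stockout at step 6

6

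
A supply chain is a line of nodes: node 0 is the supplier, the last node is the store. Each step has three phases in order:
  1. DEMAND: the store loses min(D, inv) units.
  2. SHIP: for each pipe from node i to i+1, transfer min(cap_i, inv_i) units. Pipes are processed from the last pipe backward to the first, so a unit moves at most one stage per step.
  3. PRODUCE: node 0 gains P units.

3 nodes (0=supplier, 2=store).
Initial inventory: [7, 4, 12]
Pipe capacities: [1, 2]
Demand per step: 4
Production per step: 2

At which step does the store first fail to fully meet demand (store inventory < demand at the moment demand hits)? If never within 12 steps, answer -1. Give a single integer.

Step 1: demand=4,sold=4 ship[1->2]=2 ship[0->1]=1 prod=2 -> [8 3 10]
Step 2: demand=4,sold=4 ship[1->2]=2 ship[0->1]=1 prod=2 -> [9 2 8]
Step 3: demand=4,sold=4 ship[1->2]=2 ship[0->1]=1 prod=2 -> [10 1 6]
Step 4: demand=4,sold=4 ship[1->2]=1 ship[0->1]=1 prod=2 -> [11 1 3]
Step 5: demand=4,sold=3 ship[1->2]=1 ship[0->1]=1 prod=2 -> [12 1 1]
Step 6: demand=4,sold=1 ship[1->2]=1 ship[0->1]=1 prod=2 -> [13 1 1]
Step 7: demand=4,sold=1 ship[1->2]=1 ship[0->1]=1 prod=2 -> [14 1 1]
Step 8: demand=4,sold=1 ship[1->2]=1 ship[0->1]=1 prod=2 -> [15 1 1]
Step 9: demand=4,sold=1 ship[1->2]=1 ship[0->1]=1 prod=2 -> [16 1 1]
Step 10: demand=4,sold=1 ship[1->2]=1 ship[0->1]=1 prod=2 -> [17 1 1]
Step 11: demand=4,sold=1 ship[1->2]=1 ship[0->1]=1 prod=2 -> [18 1 1]
Step 12: demand=4,sold=1 ship[1->2]=1 ship[0->1]=1 prod=2 -> [19 1 1]
First stockout at step 5

5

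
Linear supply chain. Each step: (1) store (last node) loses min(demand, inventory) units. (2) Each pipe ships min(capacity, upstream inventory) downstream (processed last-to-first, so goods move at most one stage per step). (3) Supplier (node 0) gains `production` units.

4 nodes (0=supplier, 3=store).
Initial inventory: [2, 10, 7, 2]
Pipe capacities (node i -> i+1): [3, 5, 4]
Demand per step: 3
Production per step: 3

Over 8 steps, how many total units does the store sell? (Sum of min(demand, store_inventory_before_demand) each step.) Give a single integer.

Step 1: sold=2 (running total=2) -> [3 7 8 4]
Step 2: sold=3 (running total=5) -> [3 5 9 5]
Step 3: sold=3 (running total=8) -> [3 3 10 6]
Step 4: sold=3 (running total=11) -> [3 3 9 7]
Step 5: sold=3 (running total=14) -> [3 3 8 8]
Step 6: sold=3 (running total=17) -> [3 3 7 9]
Step 7: sold=3 (running total=20) -> [3 3 6 10]
Step 8: sold=3 (running total=23) -> [3 3 5 11]

Answer: 23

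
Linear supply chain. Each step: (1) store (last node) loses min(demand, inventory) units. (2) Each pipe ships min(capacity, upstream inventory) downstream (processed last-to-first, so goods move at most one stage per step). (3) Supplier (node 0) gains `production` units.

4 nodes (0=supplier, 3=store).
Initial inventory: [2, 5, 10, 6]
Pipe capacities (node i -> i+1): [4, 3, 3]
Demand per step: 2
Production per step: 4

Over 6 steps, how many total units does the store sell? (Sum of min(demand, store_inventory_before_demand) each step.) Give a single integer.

Answer: 12

Derivation:
Step 1: sold=2 (running total=2) -> [4 4 10 7]
Step 2: sold=2 (running total=4) -> [4 5 10 8]
Step 3: sold=2 (running total=6) -> [4 6 10 9]
Step 4: sold=2 (running total=8) -> [4 7 10 10]
Step 5: sold=2 (running total=10) -> [4 8 10 11]
Step 6: sold=2 (running total=12) -> [4 9 10 12]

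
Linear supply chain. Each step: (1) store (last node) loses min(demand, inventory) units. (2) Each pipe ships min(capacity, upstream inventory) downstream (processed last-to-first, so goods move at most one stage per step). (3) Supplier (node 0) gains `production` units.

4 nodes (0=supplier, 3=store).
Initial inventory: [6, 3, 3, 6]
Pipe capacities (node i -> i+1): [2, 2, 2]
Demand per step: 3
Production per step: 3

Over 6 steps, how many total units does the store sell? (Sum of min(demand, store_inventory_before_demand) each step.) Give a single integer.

Answer: 16

Derivation:
Step 1: sold=3 (running total=3) -> [7 3 3 5]
Step 2: sold=3 (running total=6) -> [8 3 3 4]
Step 3: sold=3 (running total=9) -> [9 3 3 3]
Step 4: sold=3 (running total=12) -> [10 3 3 2]
Step 5: sold=2 (running total=14) -> [11 3 3 2]
Step 6: sold=2 (running total=16) -> [12 3 3 2]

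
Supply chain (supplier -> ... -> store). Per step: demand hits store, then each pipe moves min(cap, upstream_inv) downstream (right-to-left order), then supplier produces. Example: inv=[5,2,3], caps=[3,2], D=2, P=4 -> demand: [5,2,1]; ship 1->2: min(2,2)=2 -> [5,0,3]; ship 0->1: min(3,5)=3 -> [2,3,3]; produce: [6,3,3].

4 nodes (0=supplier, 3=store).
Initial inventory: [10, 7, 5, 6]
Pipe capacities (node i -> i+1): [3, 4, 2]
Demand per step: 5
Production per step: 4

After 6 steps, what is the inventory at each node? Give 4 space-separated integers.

Step 1: demand=5,sold=5 ship[2->3]=2 ship[1->2]=4 ship[0->1]=3 prod=4 -> inv=[11 6 7 3]
Step 2: demand=5,sold=3 ship[2->3]=2 ship[1->2]=4 ship[0->1]=3 prod=4 -> inv=[12 5 9 2]
Step 3: demand=5,sold=2 ship[2->3]=2 ship[1->2]=4 ship[0->1]=3 prod=4 -> inv=[13 4 11 2]
Step 4: demand=5,sold=2 ship[2->3]=2 ship[1->2]=4 ship[0->1]=3 prod=4 -> inv=[14 3 13 2]
Step 5: demand=5,sold=2 ship[2->3]=2 ship[1->2]=3 ship[0->1]=3 prod=4 -> inv=[15 3 14 2]
Step 6: demand=5,sold=2 ship[2->3]=2 ship[1->2]=3 ship[0->1]=3 prod=4 -> inv=[16 3 15 2]

16 3 15 2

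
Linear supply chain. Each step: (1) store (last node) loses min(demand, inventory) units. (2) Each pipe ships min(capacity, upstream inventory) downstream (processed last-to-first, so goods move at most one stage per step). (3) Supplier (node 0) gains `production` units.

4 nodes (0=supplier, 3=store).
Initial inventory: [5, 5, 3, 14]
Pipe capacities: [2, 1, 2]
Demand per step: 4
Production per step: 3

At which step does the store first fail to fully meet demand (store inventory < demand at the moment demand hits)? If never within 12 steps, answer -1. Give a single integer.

Step 1: demand=4,sold=4 ship[2->3]=2 ship[1->2]=1 ship[0->1]=2 prod=3 -> [6 6 2 12]
Step 2: demand=4,sold=4 ship[2->3]=2 ship[1->2]=1 ship[0->1]=2 prod=3 -> [7 7 1 10]
Step 3: demand=4,sold=4 ship[2->3]=1 ship[1->2]=1 ship[0->1]=2 prod=3 -> [8 8 1 7]
Step 4: demand=4,sold=4 ship[2->3]=1 ship[1->2]=1 ship[0->1]=2 prod=3 -> [9 9 1 4]
Step 5: demand=4,sold=4 ship[2->3]=1 ship[1->2]=1 ship[0->1]=2 prod=3 -> [10 10 1 1]
Step 6: demand=4,sold=1 ship[2->3]=1 ship[1->2]=1 ship[0->1]=2 prod=3 -> [11 11 1 1]
Step 7: demand=4,sold=1 ship[2->3]=1 ship[1->2]=1 ship[0->1]=2 prod=3 -> [12 12 1 1]
Step 8: demand=4,sold=1 ship[2->3]=1 ship[1->2]=1 ship[0->1]=2 prod=3 -> [13 13 1 1]
Step 9: demand=4,sold=1 ship[2->3]=1 ship[1->2]=1 ship[0->1]=2 prod=3 -> [14 14 1 1]
Step 10: demand=4,sold=1 ship[2->3]=1 ship[1->2]=1 ship[0->1]=2 prod=3 -> [15 15 1 1]
Step 11: demand=4,sold=1 ship[2->3]=1 ship[1->2]=1 ship[0->1]=2 prod=3 -> [16 16 1 1]
Step 12: demand=4,sold=1 ship[2->3]=1 ship[1->2]=1 ship[0->1]=2 prod=3 -> [17 17 1 1]
First stockout at step 6

6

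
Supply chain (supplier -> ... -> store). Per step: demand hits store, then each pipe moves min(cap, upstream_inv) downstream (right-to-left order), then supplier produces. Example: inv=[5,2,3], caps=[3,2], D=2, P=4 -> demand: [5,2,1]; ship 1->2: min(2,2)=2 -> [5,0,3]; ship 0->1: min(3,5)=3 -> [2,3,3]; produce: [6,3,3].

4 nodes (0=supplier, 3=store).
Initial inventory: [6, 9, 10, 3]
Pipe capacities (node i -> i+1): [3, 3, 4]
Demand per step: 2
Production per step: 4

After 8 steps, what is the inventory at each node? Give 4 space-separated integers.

Step 1: demand=2,sold=2 ship[2->3]=4 ship[1->2]=3 ship[0->1]=3 prod=4 -> inv=[7 9 9 5]
Step 2: demand=2,sold=2 ship[2->3]=4 ship[1->2]=3 ship[0->1]=3 prod=4 -> inv=[8 9 8 7]
Step 3: demand=2,sold=2 ship[2->3]=4 ship[1->2]=3 ship[0->1]=3 prod=4 -> inv=[9 9 7 9]
Step 4: demand=2,sold=2 ship[2->3]=4 ship[1->2]=3 ship[0->1]=3 prod=4 -> inv=[10 9 6 11]
Step 5: demand=2,sold=2 ship[2->3]=4 ship[1->2]=3 ship[0->1]=3 prod=4 -> inv=[11 9 5 13]
Step 6: demand=2,sold=2 ship[2->3]=4 ship[1->2]=3 ship[0->1]=3 prod=4 -> inv=[12 9 4 15]
Step 7: demand=2,sold=2 ship[2->3]=4 ship[1->2]=3 ship[0->1]=3 prod=4 -> inv=[13 9 3 17]
Step 8: demand=2,sold=2 ship[2->3]=3 ship[1->2]=3 ship[0->1]=3 prod=4 -> inv=[14 9 3 18]

14 9 3 18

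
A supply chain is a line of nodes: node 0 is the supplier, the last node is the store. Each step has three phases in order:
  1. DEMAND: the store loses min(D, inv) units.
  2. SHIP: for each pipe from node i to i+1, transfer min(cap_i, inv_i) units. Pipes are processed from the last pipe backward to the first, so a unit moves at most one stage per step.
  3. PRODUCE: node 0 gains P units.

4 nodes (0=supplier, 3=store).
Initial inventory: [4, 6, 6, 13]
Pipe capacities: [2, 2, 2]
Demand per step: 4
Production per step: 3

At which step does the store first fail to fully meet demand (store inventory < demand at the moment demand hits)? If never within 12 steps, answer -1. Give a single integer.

Step 1: demand=4,sold=4 ship[2->3]=2 ship[1->2]=2 ship[0->1]=2 prod=3 -> [5 6 6 11]
Step 2: demand=4,sold=4 ship[2->3]=2 ship[1->2]=2 ship[0->1]=2 prod=3 -> [6 6 6 9]
Step 3: demand=4,sold=4 ship[2->3]=2 ship[1->2]=2 ship[0->1]=2 prod=3 -> [7 6 6 7]
Step 4: demand=4,sold=4 ship[2->3]=2 ship[1->2]=2 ship[0->1]=2 prod=3 -> [8 6 6 5]
Step 5: demand=4,sold=4 ship[2->3]=2 ship[1->2]=2 ship[0->1]=2 prod=3 -> [9 6 6 3]
Step 6: demand=4,sold=3 ship[2->3]=2 ship[1->2]=2 ship[0->1]=2 prod=3 -> [10 6 6 2]
Step 7: demand=4,sold=2 ship[2->3]=2 ship[1->2]=2 ship[0->1]=2 prod=3 -> [11 6 6 2]
Step 8: demand=4,sold=2 ship[2->3]=2 ship[1->2]=2 ship[0->1]=2 prod=3 -> [12 6 6 2]
Step 9: demand=4,sold=2 ship[2->3]=2 ship[1->2]=2 ship[0->1]=2 prod=3 -> [13 6 6 2]
Step 10: demand=4,sold=2 ship[2->3]=2 ship[1->2]=2 ship[0->1]=2 prod=3 -> [14 6 6 2]
Step 11: demand=4,sold=2 ship[2->3]=2 ship[1->2]=2 ship[0->1]=2 prod=3 -> [15 6 6 2]
Step 12: demand=4,sold=2 ship[2->3]=2 ship[1->2]=2 ship[0->1]=2 prod=3 -> [16 6 6 2]
First stockout at step 6

6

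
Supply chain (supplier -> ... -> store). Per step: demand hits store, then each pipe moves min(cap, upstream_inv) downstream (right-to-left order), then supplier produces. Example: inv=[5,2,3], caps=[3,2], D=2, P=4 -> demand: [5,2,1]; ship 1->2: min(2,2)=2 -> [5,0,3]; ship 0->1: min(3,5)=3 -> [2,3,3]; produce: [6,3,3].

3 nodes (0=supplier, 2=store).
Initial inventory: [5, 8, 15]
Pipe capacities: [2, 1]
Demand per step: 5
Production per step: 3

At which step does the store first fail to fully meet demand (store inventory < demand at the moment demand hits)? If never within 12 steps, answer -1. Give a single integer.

Step 1: demand=5,sold=5 ship[1->2]=1 ship[0->1]=2 prod=3 -> [6 9 11]
Step 2: demand=5,sold=5 ship[1->2]=1 ship[0->1]=2 prod=3 -> [7 10 7]
Step 3: demand=5,sold=5 ship[1->2]=1 ship[0->1]=2 prod=3 -> [8 11 3]
Step 4: demand=5,sold=3 ship[1->2]=1 ship[0->1]=2 prod=3 -> [9 12 1]
Step 5: demand=5,sold=1 ship[1->2]=1 ship[0->1]=2 prod=3 -> [10 13 1]
Step 6: demand=5,sold=1 ship[1->2]=1 ship[0->1]=2 prod=3 -> [11 14 1]
Step 7: demand=5,sold=1 ship[1->2]=1 ship[0->1]=2 prod=3 -> [12 15 1]
Step 8: demand=5,sold=1 ship[1->2]=1 ship[0->1]=2 prod=3 -> [13 16 1]
Step 9: demand=5,sold=1 ship[1->2]=1 ship[0->1]=2 prod=3 -> [14 17 1]
Step 10: demand=5,sold=1 ship[1->2]=1 ship[0->1]=2 prod=3 -> [15 18 1]
Step 11: demand=5,sold=1 ship[1->2]=1 ship[0->1]=2 prod=3 -> [16 19 1]
Step 12: demand=5,sold=1 ship[1->2]=1 ship[0->1]=2 prod=3 -> [17 20 1]
First stockout at step 4

4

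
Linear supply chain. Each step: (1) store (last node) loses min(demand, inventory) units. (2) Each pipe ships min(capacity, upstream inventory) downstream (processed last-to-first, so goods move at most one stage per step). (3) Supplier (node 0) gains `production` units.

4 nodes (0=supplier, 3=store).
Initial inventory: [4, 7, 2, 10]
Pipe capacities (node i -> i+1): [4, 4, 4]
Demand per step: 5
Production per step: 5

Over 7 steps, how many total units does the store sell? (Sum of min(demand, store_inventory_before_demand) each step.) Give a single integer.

Answer: 32

Derivation:
Step 1: sold=5 (running total=5) -> [5 7 4 7]
Step 2: sold=5 (running total=10) -> [6 7 4 6]
Step 3: sold=5 (running total=15) -> [7 7 4 5]
Step 4: sold=5 (running total=20) -> [8 7 4 4]
Step 5: sold=4 (running total=24) -> [9 7 4 4]
Step 6: sold=4 (running total=28) -> [10 7 4 4]
Step 7: sold=4 (running total=32) -> [11 7 4 4]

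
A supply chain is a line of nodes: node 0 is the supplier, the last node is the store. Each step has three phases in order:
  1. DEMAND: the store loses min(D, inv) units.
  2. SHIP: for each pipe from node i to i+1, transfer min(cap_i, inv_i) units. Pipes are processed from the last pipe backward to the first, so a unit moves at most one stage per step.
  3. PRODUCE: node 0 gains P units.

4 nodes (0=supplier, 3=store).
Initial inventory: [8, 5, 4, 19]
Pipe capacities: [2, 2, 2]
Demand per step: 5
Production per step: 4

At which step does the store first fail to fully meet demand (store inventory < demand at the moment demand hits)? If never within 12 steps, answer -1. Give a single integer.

Step 1: demand=5,sold=5 ship[2->3]=2 ship[1->2]=2 ship[0->1]=2 prod=4 -> [10 5 4 16]
Step 2: demand=5,sold=5 ship[2->3]=2 ship[1->2]=2 ship[0->1]=2 prod=4 -> [12 5 4 13]
Step 3: demand=5,sold=5 ship[2->3]=2 ship[1->2]=2 ship[0->1]=2 prod=4 -> [14 5 4 10]
Step 4: demand=5,sold=5 ship[2->3]=2 ship[1->2]=2 ship[0->1]=2 prod=4 -> [16 5 4 7]
Step 5: demand=5,sold=5 ship[2->3]=2 ship[1->2]=2 ship[0->1]=2 prod=4 -> [18 5 4 4]
Step 6: demand=5,sold=4 ship[2->3]=2 ship[1->2]=2 ship[0->1]=2 prod=4 -> [20 5 4 2]
Step 7: demand=5,sold=2 ship[2->3]=2 ship[1->2]=2 ship[0->1]=2 prod=4 -> [22 5 4 2]
Step 8: demand=5,sold=2 ship[2->3]=2 ship[1->2]=2 ship[0->1]=2 prod=4 -> [24 5 4 2]
Step 9: demand=5,sold=2 ship[2->3]=2 ship[1->2]=2 ship[0->1]=2 prod=4 -> [26 5 4 2]
Step 10: demand=5,sold=2 ship[2->3]=2 ship[1->2]=2 ship[0->1]=2 prod=4 -> [28 5 4 2]
Step 11: demand=5,sold=2 ship[2->3]=2 ship[1->2]=2 ship[0->1]=2 prod=4 -> [30 5 4 2]
Step 12: demand=5,sold=2 ship[2->3]=2 ship[1->2]=2 ship[0->1]=2 prod=4 -> [32 5 4 2]
First stockout at step 6

6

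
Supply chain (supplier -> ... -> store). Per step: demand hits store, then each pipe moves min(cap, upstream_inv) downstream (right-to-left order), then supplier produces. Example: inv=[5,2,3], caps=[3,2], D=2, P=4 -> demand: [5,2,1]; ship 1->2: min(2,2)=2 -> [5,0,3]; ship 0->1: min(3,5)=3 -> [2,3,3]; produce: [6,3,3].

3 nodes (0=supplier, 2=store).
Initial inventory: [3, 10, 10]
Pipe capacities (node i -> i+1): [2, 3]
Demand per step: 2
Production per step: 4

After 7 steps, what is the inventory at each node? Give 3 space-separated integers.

Step 1: demand=2,sold=2 ship[1->2]=3 ship[0->1]=2 prod=4 -> inv=[5 9 11]
Step 2: demand=2,sold=2 ship[1->2]=3 ship[0->1]=2 prod=4 -> inv=[7 8 12]
Step 3: demand=2,sold=2 ship[1->2]=3 ship[0->1]=2 prod=4 -> inv=[9 7 13]
Step 4: demand=2,sold=2 ship[1->2]=3 ship[0->1]=2 prod=4 -> inv=[11 6 14]
Step 5: demand=2,sold=2 ship[1->2]=3 ship[0->1]=2 prod=4 -> inv=[13 5 15]
Step 6: demand=2,sold=2 ship[1->2]=3 ship[0->1]=2 prod=4 -> inv=[15 4 16]
Step 7: demand=2,sold=2 ship[1->2]=3 ship[0->1]=2 prod=4 -> inv=[17 3 17]

17 3 17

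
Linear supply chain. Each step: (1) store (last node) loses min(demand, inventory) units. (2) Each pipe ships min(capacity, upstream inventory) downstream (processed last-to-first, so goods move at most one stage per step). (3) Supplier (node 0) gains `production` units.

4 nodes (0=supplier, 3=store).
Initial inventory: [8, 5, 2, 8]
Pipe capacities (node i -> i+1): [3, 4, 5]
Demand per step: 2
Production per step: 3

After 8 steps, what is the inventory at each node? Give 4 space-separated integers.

Step 1: demand=2,sold=2 ship[2->3]=2 ship[1->2]=4 ship[0->1]=3 prod=3 -> inv=[8 4 4 8]
Step 2: demand=2,sold=2 ship[2->3]=4 ship[1->2]=4 ship[0->1]=3 prod=3 -> inv=[8 3 4 10]
Step 3: demand=2,sold=2 ship[2->3]=4 ship[1->2]=3 ship[0->1]=3 prod=3 -> inv=[8 3 3 12]
Step 4: demand=2,sold=2 ship[2->3]=3 ship[1->2]=3 ship[0->1]=3 prod=3 -> inv=[8 3 3 13]
Step 5: demand=2,sold=2 ship[2->3]=3 ship[1->2]=3 ship[0->1]=3 prod=3 -> inv=[8 3 3 14]
Step 6: demand=2,sold=2 ship[2->3]=3 ship[1->2]=3 ship[0->1]=3 prod=3 -> inv=[8 3 3 15]
Step 7: demand=2,sold=2 ship[2->3]=3 ship[1->2]=3 ship[0->1]=3 prod=3 -> inv=[8 3 3 16]
Step 8: demand=2,sold=2 ship[2->3]=3 ship[1->2]=3 ship[0->1]=3 prod=3 -> inv=[8 3 3 17]

8 3 3 17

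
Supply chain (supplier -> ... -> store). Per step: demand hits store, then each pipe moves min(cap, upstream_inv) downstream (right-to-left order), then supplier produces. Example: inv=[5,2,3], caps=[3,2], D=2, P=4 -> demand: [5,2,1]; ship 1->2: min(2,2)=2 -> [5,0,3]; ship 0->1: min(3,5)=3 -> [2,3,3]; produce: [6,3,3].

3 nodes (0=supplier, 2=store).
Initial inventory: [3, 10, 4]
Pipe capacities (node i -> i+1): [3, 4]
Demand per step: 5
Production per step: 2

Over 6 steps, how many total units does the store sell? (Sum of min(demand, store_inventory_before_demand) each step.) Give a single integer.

Step 1: sold=4 (running total=4) -> [2 9 4]
Step 2: sold=4 (running total=8) -> [2 7 4]
Step 3: sold=4 (running total=12) -> [2 5 4]
Step 4: sold=4 (running total=16) -> [2 3 4]
Step 5: sold=4 (running total=20) -> [2 2 3]
Step 6: sold=3 (running total=23) -> [2 2 2]

Answer: 23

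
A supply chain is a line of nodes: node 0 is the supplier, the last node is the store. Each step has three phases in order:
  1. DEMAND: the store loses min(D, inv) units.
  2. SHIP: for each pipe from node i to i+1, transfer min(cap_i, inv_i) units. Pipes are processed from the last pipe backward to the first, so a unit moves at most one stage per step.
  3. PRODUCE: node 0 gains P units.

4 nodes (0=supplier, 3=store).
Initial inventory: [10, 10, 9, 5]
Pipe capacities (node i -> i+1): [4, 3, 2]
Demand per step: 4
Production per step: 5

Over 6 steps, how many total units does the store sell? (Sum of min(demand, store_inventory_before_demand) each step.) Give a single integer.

Answer: 15

Derivation:
Step 1: sold=4 (running total=4) -> [11 11 10 3]
Step 2: sold=3 (running total=7) -> [12 12 11 2]
Step 3: sold=2 (running total=9) -> [13 13 12 2]
Step 4: sold=2 (running total=11) -> [14 14 13 2]
Step 5: sold=2 (running total=13) -> [15 15 14 2]
Step 6: sold=2 (running total=15) -> [16 16 15 2]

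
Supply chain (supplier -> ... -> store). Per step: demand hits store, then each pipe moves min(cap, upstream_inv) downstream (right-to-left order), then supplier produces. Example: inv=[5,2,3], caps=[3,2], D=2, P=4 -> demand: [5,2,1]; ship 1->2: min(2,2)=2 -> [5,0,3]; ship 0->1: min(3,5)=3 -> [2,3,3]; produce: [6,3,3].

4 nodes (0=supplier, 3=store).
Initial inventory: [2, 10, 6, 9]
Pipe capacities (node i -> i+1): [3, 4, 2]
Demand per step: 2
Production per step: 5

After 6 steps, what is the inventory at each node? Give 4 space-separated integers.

Step 1: demand=2,sold=2 ship[2->3]=2 ship[1->2]=4 ship[0->1]=2 prod=5 -> inv=[5 8 8 9]
Step 2: demand=2,sold=2 ship[2->3]=2 ship[1->2]=4 ship[0->1]=3 prod=5 -> inv=[7 7 10 9]
Step 3: demand=2,sold=2 ship[2->3]=2 ship[1->2]=4 ship[0->1]=3 prod=5 -> inv=[9 6 12 9]
Step 4: demand=2,sold=2 ship[2->3]=2 ship[1->2]=4 ship[0->1]=3 prod=5 -> inv=[11 5 14 9]
Step 5: demand=2,sold=2 ship[2->3]=2 ship[1->2]=4 ship[0->1]=3 prod=5 -> inv=[13 4 16 9]
Step 6: demand=2,sold=2 ship[2->3]=2 ship[1->2]=4 ship[0->1]=3 prod=5 -> inv=[15 3 18 9]

15 3 18 9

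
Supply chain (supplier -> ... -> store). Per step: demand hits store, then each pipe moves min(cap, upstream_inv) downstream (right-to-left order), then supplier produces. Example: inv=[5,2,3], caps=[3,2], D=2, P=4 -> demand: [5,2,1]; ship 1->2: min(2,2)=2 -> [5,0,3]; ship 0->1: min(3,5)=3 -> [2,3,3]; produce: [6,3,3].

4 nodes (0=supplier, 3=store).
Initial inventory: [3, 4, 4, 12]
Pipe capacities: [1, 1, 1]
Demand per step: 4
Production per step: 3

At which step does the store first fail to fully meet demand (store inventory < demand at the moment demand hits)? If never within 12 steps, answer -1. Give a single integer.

Step 1: demand=4,sold=4 ship[2->3]=1 ship[1->2]=1 ship[0->1]=1 prod=3 -> [5 4 4 9]
Step 2: demand=4,sold=4 ship[2->3]=1 ship[1->2]=1 ship[0->1]=1 prod=3 -> [7 4 4 6]
Step 3: demand=4,sold=4 ship[2->3]=1 ship[1->2]=1 ship[0->1]=1 prod=3 -> [9 4 4 3]
Step 4: demand=4,sold=3 ship[2->3]=1 ship[1->2]=1 ship[0->1]=1 prod=3 -> [11 4 4 1]
Step 5: demand=4,sold=1 ship[2->3]=1 ship[1->2]=1 ship[0->1]=1 prod=3 -> [13 4 4 1]
Step 6: demand=4,sold=1 ship[2->3]=1 ship[1->2]=1 ship[0->1]=1 prod=3 -> [15 4 4 1]
Step 7: demand=4,sold=1 ship[2->3]=1 ship[1->2]=1 ship[0->1]=1 prod=3 -> [17 4 4 1]
Step 8: demand=4,sold=1 ship[2->3]=1 ship[1->2]=1 ship[0->1]=1 prod=3 -> [19 4 4 1]
Step 9: demand=4,sold=1 ship[2->3]=1 ship[1->2]=1 ship[0->1]=1 prod=3 -> [21 4 4 1]
Step 10: demand=4,sold=1 ship[2->3]=1 ship[1->2]=1 ship[0->1]=1 prod=3 -> [23 4 4 1]
Step 11: demand=4,sold=1 ship[2->3]=1 ship[1->2]=1 ship[0->1]=1 prod=3 -> [25 4 4 1]
Step 12: demand=4,sold=1 ship[2->3]=1 ship[1->2]=1 ship[0->1]=1 prod=3 -> [27 4 4 1]
First stockout at step 4

4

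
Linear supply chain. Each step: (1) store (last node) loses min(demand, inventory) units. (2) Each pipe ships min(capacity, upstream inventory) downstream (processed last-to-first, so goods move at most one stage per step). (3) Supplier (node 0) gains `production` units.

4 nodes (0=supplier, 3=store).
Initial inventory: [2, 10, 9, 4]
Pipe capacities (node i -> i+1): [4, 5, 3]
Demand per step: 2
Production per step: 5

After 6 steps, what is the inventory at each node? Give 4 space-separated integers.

Step 1: demand=2,sold=2 ship[2->3]=3 ship[1->2]=5 ship[0->1]=2 prod=5 -> inv=[5 7 11 5]
Step 2: demand=2,sold=2 ship[2->3]=3 ship[1->2]=5 ship[0->1]=4 prod=5 -> inv=[6 6 13 6]
Step 3: demand=2,sold=2 ship[2->3]=3 ship[1->2]=5 ship[0->1]=4 prod=5 -> inv=[7 5 15 7]
Step 4: demand=2,sold=2 ship[2->3]=3 ship[1->2]=5 ship[0->1]=4 prod=5 -> inv=[8 4 17 8]
Step 5: demand=2,sold=2 ship[2->3]=3 ship[1->2]=4 ship[0->1]=4 prod=5 -> inv=[9 4 18 9]
Step 6: demand=2,sold=2 ship[2->3]=3 ship[1->2]=4 ship[0->1]=4 prod=5 -> inv=[10 4 19 10]

10 4 19 10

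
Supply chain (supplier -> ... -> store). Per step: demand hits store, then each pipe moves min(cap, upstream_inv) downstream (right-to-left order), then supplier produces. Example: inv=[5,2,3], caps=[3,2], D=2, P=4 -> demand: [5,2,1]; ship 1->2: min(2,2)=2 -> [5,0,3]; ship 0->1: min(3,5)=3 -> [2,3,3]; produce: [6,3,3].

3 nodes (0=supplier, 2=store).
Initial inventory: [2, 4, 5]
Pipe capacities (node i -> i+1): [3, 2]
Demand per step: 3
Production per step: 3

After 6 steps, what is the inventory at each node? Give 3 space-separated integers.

Step 1: demand=3,sold=3 ship[1->2]=2 ship[0->1]=2 prod=3 -> inv=[3 4 4]
Step 2: demand=3,sold=3 ship[1->2]=2 ship[0->1]=3 prod=3 -> inv=[3 5 3]
Step 3: demand=3,sold=3 ship[1->2]=2 ship[0->1]=3 prod=3 -> inv=[3 6 2]
Step 4: demand=3,sold=2 ship[1->2]=2 ship[0->1]=3 prod=3 -> inv=[3 7 2]
Step 5: demand=3,sold=2 ship[1->2]=2 ship[0->1]=3 prod=3 -> inv=[3 8 2]
Step 6: demand=3,sold=2 ship[1->2]=2 ship[0->1]=3 prod=3 -> inv=[3 9 2]

3 9 2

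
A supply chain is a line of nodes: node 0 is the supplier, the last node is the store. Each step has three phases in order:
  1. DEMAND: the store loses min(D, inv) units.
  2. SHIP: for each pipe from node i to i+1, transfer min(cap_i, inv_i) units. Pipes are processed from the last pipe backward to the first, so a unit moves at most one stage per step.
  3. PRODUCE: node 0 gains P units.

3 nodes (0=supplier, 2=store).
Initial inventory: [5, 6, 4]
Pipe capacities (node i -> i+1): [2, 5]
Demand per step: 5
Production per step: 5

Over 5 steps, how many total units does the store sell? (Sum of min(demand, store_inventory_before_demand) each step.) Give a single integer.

Answer: 16

Derivation:
Step 1: sold=4 (running total=4) -> [8 3 5]
Step 2: sold=5 (running total=9) -> [11 2 3]
Step 3: sold=3 (running total=12) -> [14 2 2]
Step 4: sold=2 (running total=14) -> [17 2 2]
Step 5: sold=2 (running total=16) -> [20 2 2]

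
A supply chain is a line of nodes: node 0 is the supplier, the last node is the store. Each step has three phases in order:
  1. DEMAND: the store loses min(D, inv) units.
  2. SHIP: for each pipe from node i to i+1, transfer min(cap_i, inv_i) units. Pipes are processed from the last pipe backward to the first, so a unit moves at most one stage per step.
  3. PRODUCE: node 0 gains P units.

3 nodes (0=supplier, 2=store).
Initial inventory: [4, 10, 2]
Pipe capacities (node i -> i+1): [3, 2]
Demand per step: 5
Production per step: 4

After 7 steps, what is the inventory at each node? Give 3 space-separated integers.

Step 1: demand=5,sold=2 ship[1->2]=2 ship[0->1]=3 prod=4 -> inv=[5 11 2]
Step 2: demand=5,sold=2 ship[1->2]=2 ship[0->1]=3 prod=4 -> inv=[6 12 2]
Step 3: demand=5,sold=2 ship[1->2]=2 ship[0->1]=3 prod=4 -> inv=[7 13 2]
Step 4: demand=5,sold=2 ship[1->2]=2 ship[0->1]=3 prod=4 -> inv=[8 14 2]
Step 5: demand=5,sold=2 ship[1->2]=2 ship[0->1]=3 prod=4 -> inv=[9 15 2]
Step 6: demand=5,sold=2 ship[1->2]=2 ship[0->1]=3 prod=4 -> inv=[10 16 2]
Step 7: demand=5,sold=2 ship[1->2]=2 ship[0->1]=3 prod=4 -> inv=[11 17 2]

11 17 2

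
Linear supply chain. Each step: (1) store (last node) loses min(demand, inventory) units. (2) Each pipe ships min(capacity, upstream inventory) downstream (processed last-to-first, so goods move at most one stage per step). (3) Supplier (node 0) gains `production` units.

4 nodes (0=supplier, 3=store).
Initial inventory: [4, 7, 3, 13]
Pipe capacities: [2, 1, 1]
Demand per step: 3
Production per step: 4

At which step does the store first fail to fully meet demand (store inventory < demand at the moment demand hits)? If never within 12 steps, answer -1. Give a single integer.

Step 1: demand=3,sold=3 ship[2->3]=1 ship[1->2]=1 ship[0->1]=2 prod=4 -> [6 8 3 11]
Step 2: demand=3,sold=3 ship[2->3]=1 ship[1->2]=1 ship[0->1]=2 prod=4 -> [8 9 3 9]
Step 3: demand=3,sold=3 ship[2->3]=1 ship[1->2]=1 ship[0->1]=2 prod=4 -> [10 10 3 7]
Step 4: demand=3,sold=3 ship[2->3]=1 ship[1->2]=1 ship[0->1]=2 prod=4 -> [12 11 3 5]
Step 5: demand=3,sold=3 ship[2->3]=1 ship[1->2]=1 ship[0->1]=2 prod=4 -> [14 12 3 3]
Step 6: demand=3,sold=3 ship[2->3]=1 ship[1->2]=1 ship[0->1]=2 prod=4 -> [16 13 3 1]
Step 7: demand=3,sold=1 ship[2->3]=1 ship[1->2]=1 ship[0->1]=2 prod=4 -> [18 14 3 1]
Step 8: demand=3,sold=1 ship[2->3]=1 ship[1->2]=1 ship[0->1]=2 prod=4 -> [20 15 3 1]
Step 9: demand=3,sold=1 ship[2->3]=1 ship[1->2]=1 ship[0->1]=2 prod=4 -> [22 16 3 1]
Step 10: demand=3,sold=1 ship[2->3]=1 ship[1->2]=1 ship[0->1]=2 prod=4 -> [24 17 3 1]
Step 11: demand=3,sold=1 ship[2->3]=1 ship[1->2]=1 ship[0->1]=2 prod=4 -> [26 18 3 1]
Step 12: demand=3,sold=1 ship[2->3]=1 ship[1->2]=1 ship[0->1]=2 prod=4 -> [28 19 3 1]
First stockout at step 7

7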